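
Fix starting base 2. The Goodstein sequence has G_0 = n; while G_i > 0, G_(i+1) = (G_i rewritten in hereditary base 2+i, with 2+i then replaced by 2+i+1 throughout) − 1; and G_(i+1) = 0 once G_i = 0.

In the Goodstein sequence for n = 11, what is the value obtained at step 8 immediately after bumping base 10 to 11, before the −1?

1997331745491

11 —HB2→ 2^(2 + 1) + 2 + 1 —bump→ 3^(3 + 1) + 3 + 1 = 85 —(−1)→ 84
84 —HB3→ 3^(3 + 1) + 3 —bump→ 4^(4 + 1) + 4 = 1028 —(−1)→ 1027
1027 —HB4→ 4^(4 + 1) + 3 —bump→ 5^(5 + 1) + 3 = 15628 —(−1)→ 15627
15627 —HB5→ 5^(5 + 1) + 2 —bump→ 6^(6 + 1) + 2 = 279938 —(−1)→ 279937
279937 —HB6→ 6^(6 + 1) + 1 —bump→ 7^(7 + 1) + 1 = 5764802 —(−1)→ 5764801
5764801 —HB7→ 7^(7 + 1) —bump→ 8^(8 + 1) = 134217728 —(−1)→ 134217727
134217727 —HB8→ 7·8^8 + 7·8^7 + 7·8^6 + 7·8^5 + 7·8^4 + 7·8^3 + 7·8^2 + 7·8 + 7 —bump→ 7·9^9 + 7·9^7 + 7·9^6 + 7·9^5 + 7·9^4 + 7·9^3 + 7·9^2 + 7·9 + 7 = 2749609303 —(−1)→ 2749609302
2749609302 —HB9→ 7·9^9 + 7·9^7 + 7·9^6 + 7·9^5 + 7·9^4 + 7·9^3 + 7·9^2 + 7·9 + 6 —bump→ 7·10^10 + 7·10^7 + 7·10^6 + 7·10^5 + 7·10^4 + 7·10^3 + 7·10^2 + 7·10 + 6 = 70077777776 —(−1)→ 70077777775
70077777775 —HB10→ 7·10^10 + 7·10^7 + 7·10^6 + 7·10^5 + 7·10^4 + 7·10^3 + 7·10^2 + 7·10 + 5 —bump→ 7·11^11 + 7·11^7 + 7·11^6 + 7·11^5 + 7·11^4 + 7·11^3 + 7·11^2 + 7·11 + 5 = 1997331745491 —(−1)→ 1997331745490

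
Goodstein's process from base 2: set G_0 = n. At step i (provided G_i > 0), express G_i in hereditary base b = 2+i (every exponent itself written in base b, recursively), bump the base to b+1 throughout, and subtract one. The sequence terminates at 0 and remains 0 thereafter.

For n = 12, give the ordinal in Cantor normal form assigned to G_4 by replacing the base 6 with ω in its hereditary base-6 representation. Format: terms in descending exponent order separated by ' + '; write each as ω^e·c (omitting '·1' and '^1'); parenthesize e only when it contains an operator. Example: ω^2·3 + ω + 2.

ω^(ω + 1) + ω^2·2 + ω + 5

[0] 12 ≡ 2^(2 + 1) + 2^2 (base 2). Lift 3: 108. −1: 107.
[1] 107 ≡ 3^(3 + 1) + 2·3^2 + 2·3 + 2 (base 3). Lift 4: 1066. −1: 1065.
[2] 1065 ≡ 4^(4 + 1) + 2·4^2 + 2·4 + 1 (base 4). Lift 5: 15686. −1: 15685.
[3] 15685 ≡ 5^(5 + 1) + 2·5^2 + 2·5 (base 5). Lift 6: 280020. −1: 280019.
[4] 280019 ≡ 6^(6 + 1) + 2·6^2 + 6 + 5 (base 6). Lift 7: 5764911. −1: 5764910.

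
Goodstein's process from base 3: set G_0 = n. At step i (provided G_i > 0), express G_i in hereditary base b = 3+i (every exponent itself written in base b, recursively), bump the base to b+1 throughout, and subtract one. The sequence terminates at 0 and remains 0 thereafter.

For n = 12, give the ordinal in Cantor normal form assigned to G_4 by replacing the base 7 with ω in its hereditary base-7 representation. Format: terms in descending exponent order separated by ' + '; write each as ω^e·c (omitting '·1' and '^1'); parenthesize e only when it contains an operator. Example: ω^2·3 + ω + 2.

ω^2

G_0=12  [base 3] 3^2 + 3  →[3↦4]→  4^2 + 4 = 20  −1 ⇒ G_1=19
G_1=19  [base 4] 4^2 + 3  →[4↦5]→  5^2 + 3 = 28  −1 ⇒ G_2=27
G_2=27  [base 5] 5^2 + 2  →[5↦6]→  6^2 + 2 = 38  −1 ⇒ G_3=37
G_3=37  [base 6] 6^2 + 1  →[6↦7]→  7^2 + 1 = 50  −1 ⇒ G_4=49
G_4=49  [base 7] 7^2  →[7↦8]→  8^2 = 64  −1 ⇒ G_5=63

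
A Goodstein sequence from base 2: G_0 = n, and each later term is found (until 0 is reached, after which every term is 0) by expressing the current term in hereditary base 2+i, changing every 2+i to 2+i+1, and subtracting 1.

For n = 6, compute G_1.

29

[0] 6 ≡ 2^2 + 2 (base 2). Lift 3: 30. −1: 29.
[1] 29 ≡ 3^3 + 2 (base 3). Lift 4: 258. −1: 257.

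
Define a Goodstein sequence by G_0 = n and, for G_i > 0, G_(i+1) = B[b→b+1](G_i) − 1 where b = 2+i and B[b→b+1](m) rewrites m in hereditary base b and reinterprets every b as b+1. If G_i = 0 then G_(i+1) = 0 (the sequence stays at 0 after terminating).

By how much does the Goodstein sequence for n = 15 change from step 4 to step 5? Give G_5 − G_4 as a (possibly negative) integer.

G_0=15  [base 2] 2^(2 + 1) + 2^2 + 2 + 1  →[2↦3]→  3^(3 + 1) + 3^3 + 3 + 1 = 112  −1 ⇒ G_1=111
G_1=111  [base 3] 3^(3 + 1) + 3^3 + 3  →[3↦4]→  4^(4 + 1) + 4^4 + 4 = 1284  −1 ⇒ G_2=1283
G_2=1283  [base 4] 4^(4 + 1) + 4^4 + 3  →[4↦5]→  5^(5 + 1) + 5^5 + 3 = 18753  −1 ⇒ G_3=18752
G_3=18752  [base 5] 5^(5 + 1) + 5^5 + 2  →[5↦6]→  6^(6 + 1) + 6^6 + 2 = 326594  −1 ⇒ G_4=326593
G_4=326593  [base 6] 6^(6 + 1) + 6^6 + 1  →[6↦7]→  7^(7 + 1) + 7^7 + 1 = 6588345  −1 ⇒ G_5=6588344

6261751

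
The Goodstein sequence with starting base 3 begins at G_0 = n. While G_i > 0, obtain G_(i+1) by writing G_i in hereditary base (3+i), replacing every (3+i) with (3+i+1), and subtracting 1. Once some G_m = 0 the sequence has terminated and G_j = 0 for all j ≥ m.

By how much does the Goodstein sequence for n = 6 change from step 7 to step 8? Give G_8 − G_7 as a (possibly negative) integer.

-1

step 0: 6 = 2·3; sub 4 for 3: 2·4; = 8; G_1 = 8−1 = 7
step 1: 7 = 4 + 3; sub 5 for 4: 5 + 3; = 8; G_2 = 8−1 = 7
step 2: 7 = 5 + 2; sub 6 for 5: 6 + 2; = 8; G_3 = 8−1 = 7
step 3: 7 = 6 + 1; sub 7 for 6: 7 + 1; = 8; G_4 = 8−1 = 7
step 4: 7 = 7; sub 8 for 7: 8; = 8; G_5 = 8−1 = 7
step 5: 7 = 7; sub 9 for 8: 7; = 7; G_6 = 7−1 = 6
step 6: 6 = 6; sub 10 for 9: 6; = 6; G_7 = 6−1 = 5
step 7: 5 = 5; sub 11 for 10: 5; = 5; G_8 = 5−1 = 4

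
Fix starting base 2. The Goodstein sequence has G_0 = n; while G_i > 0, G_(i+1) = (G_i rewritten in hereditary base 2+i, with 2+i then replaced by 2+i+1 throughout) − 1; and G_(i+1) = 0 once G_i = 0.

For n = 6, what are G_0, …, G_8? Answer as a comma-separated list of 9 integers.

6, 29, 257, 3125, 46655, 98039, 187243, 332147, 555551

[0] 6 ≡ 2^2 + 2 (base 2). Lift 3: 30. −1: 29.
[1] 29 ≡ 3^3 + 2 (base 3). Lift 4: 258. −1: 257.
[2] 257 ≡ 4^4 + 1 (base 4). Lift 5: 3126. −1: 3125.
[3] 3125 ≡ 5^5 (base 5). Lift 6: 46656. −1: 46655.
[4] 46655 ≡ 5·6^5 + 5·6^4 + 5·6^3 + 5·6^2 + 5·6 + 5 (base 6). Lift 7: 98040. −1: 98039.
[5] 98039 ≡ 5·7^5 + 5·7^4 + 5·7^3 + 5·7^2 + 5·7 + 4 (base 7). Lift 8: 187244. −1: 187243.
[6] 187243 ≡ 5·8^5 + 5·8^4 + 5·8^3 + 5·8^2 + 5·8 + 3 (base 8). Lift 9: 332148. −1: 332147.
[7] 332147 ≡ 5·9^5 + 5·9^4 + 5·9^3 + 5·9^2 + 5·9 + 2 (base 9). Lift 10: 555552. −1: 555551.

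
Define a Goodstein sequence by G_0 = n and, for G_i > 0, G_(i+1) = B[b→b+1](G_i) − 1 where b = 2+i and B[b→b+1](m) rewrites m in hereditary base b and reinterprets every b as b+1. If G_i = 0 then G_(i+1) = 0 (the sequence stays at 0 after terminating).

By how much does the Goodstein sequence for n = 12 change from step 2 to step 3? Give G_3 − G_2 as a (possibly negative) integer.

14620

[0] 12 ≡ 2^(2 + 1) + 2^2 (base 2). Lift 3: 108. −1: 107.
[1] 107 ≡ 3^(3 + 1) + 2·3^2 + 2·3 + 2 (base 3). Lift 4: 1066. −1: 1065.
[2] 1065 ≡ 4^(4 + 1) + 2·4^2 + 2·4 + 1 (base 4). Lift 5: 15686. −1: 15685.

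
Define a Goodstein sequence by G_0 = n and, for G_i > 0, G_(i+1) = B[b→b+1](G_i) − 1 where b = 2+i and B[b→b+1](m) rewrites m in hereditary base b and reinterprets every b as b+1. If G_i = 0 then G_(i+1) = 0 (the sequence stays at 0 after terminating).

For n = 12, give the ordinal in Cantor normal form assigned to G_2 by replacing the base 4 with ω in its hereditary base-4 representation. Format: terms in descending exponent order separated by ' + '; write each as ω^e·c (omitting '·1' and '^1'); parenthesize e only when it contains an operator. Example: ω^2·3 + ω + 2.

G_0 = 12. HB_2(12) = 2^(2 + 1) + 2^2. Bump = 108. G_1 = 107.
G_1 = 107. HB_3(107) = 3^(3 + 1) + 2·3^2 + 2·3 + 2. Bump = 1066. G_2 = 1065.
G_2 = 1065. HB_4(1065) = 4^(4 + 1) + 2·4^2 + 2·4 + 1. Bump = 15686. G_3 = 15685.

ω^(ω + 1) + ω^2·2 + ω·2 + 1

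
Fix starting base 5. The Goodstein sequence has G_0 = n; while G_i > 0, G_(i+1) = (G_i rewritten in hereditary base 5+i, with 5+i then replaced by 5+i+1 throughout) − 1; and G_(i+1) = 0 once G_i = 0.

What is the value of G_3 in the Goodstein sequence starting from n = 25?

base 5: 25 = 5^2; at 6: 6^2 = 36; next = 35
base 6: 35 = 5·6 + 5; at 7: 5·7 + 5 = 40; next = 39
base 7: 39 = 5·7 + 4; at 8: 5·8 + 4 = 44; next = 43

43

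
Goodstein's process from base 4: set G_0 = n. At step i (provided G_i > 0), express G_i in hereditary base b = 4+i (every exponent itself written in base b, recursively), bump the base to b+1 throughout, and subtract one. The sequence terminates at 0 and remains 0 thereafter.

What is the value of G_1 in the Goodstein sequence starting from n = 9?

[0] 9 ≡ 2·4 + 1 (base 4). Lift 5: 11. −1: 10.
[1] 10 ≡ 2·5 (base 5). Lift 6: 12. −1: 11.

10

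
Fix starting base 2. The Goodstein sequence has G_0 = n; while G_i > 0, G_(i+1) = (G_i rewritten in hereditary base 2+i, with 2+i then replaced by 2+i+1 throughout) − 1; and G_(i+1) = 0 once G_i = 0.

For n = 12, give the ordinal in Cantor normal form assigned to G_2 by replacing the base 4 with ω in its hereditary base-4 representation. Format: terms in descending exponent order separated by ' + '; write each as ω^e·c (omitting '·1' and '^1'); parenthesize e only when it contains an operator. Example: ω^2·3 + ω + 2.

ω^(ω + 1) + ω^2·2 + ω·2 + 1

[0] 12 ≡ 2^(2 + 1) + 2^2 (base 2). Lift 3: 108. −1: 107.
[1] 107 ≡ 3^(3 + 1) + 2·3^2 + 2·3 + 2 (base 3). Lift 4: 1066. −1: 1065.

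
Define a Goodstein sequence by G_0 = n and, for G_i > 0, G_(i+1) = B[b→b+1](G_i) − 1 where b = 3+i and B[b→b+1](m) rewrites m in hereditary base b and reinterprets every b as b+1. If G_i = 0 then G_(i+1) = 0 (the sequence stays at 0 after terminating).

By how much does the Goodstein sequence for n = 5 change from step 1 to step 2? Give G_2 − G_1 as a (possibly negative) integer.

0

G_0=5  [base 3] 3 + 2  →[3↦4]→  4 + 2 = 6  −1 ⇒ G_1=5
G_1=5  [base 4] 4 + 1  →[4↦5]→  5 + 1 = 6  −1 ⇒ G_2=5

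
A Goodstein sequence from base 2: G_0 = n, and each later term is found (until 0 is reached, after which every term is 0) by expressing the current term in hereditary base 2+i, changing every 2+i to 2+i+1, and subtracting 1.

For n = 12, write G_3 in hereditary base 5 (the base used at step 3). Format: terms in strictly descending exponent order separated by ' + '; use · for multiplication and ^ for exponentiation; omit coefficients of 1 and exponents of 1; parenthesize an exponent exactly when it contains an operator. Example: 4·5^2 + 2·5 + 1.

5^(5 + 1) + 2·5^2 + 2·5

G_0 = 12. HB_2(12) = 2^(2 + 1) + 2^2. Bump = 108. G_1 = 107.
G_1 = 107. HB_3(107) = 3^(3 + 1) + 2·3^2 + 2·3 + 2. Bump = 1066. G_2 = 1065.
G_2 = 1065. HB_4(1065) = 4^(4 + 1) + 2·4^2 + 2·4 + 1. Bump = 15686. G_3 = 15685.
G_3 = 15685. HB_5(15685) = 5^(5 + 1) + 2·5^2 + 2·5. Bump = 280020. G_4 = 280019.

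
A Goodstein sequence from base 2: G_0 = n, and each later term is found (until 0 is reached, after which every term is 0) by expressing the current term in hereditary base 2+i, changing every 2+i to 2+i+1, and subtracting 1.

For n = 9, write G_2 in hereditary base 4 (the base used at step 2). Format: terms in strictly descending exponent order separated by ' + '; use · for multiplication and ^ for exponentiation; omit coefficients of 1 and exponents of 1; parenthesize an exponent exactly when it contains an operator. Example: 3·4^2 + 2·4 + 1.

base 2: 9 = 2^(2 + 1) + 1; at 3: 3^(3 + 1) + 1 = 82; next = 81
base 3: 81 = 3^(3 + 1); at 4: 4^(4 + 1) = 1024; next = 1023
base 4: 1023 = 3·4^4 + 3·4^3 + 3·4^2 + 3·4 + 3; at 5: 3·5^5 + 3·5^3 + 3·5^2 + 3·5 + 3 = 9843; next = 9842

3·4^4 + 3·4^3 + 3·4^2 + 3·4 + 3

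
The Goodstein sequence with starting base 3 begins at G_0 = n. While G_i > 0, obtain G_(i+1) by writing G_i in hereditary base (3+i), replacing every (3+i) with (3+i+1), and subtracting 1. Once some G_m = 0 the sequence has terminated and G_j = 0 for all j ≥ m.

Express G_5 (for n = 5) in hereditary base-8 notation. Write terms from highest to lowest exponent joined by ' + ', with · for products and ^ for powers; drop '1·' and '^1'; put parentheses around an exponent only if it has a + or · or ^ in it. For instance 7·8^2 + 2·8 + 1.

3

base 3: 5 = 3 + 2; at 4: 4 + 2 = 6; next = 5
base 4: 5 = 4 + 1; at 5: 5 + 1 = 6; next = 5
base 5: 5 = 5; at 6: 6 = 6; next = 5
base 6: 5 = 5; at 7: 5 = 5; next = 4
base 7: 4 = 4; at 8: 4 = 4; next = 3
base 8: 3 = 3; at 9: 3 = 3; next = 2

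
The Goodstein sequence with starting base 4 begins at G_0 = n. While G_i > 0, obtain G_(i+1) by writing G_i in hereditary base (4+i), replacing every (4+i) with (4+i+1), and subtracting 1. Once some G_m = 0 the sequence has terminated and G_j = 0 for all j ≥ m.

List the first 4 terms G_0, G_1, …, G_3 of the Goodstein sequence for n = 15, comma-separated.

G_0=15  [base 4] 3·4 + 3  →[4↦5]→  3·5 + 3 = 18  −1 ⇒ G_1=17
G_1=17  [base 5] 3·5 + 2  →[5↦6]→  3·6 + 2 = 20  −1 ⇒ G_2=19
G_2=19  [base 6] 3·6 + 1  →[6↦7]→  3·7 + 1 = 22  −1 ⇒ G_3=21

15, 17, 19, 21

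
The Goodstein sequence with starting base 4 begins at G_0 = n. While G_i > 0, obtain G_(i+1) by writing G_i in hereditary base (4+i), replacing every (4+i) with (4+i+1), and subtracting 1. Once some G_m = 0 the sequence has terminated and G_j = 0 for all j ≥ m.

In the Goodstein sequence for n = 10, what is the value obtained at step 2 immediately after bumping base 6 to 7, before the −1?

[0] 10 ≡ 2·4 + 2 (base 4). Lift 5: 12. −1: 11.
[1] 11 ≡ 2·5 + 1 (base 5). Lift 6: 13. −1: 12.
[2] 12 ≡ 2·6 (base 6). Lift 7: 14. −1: 13.

14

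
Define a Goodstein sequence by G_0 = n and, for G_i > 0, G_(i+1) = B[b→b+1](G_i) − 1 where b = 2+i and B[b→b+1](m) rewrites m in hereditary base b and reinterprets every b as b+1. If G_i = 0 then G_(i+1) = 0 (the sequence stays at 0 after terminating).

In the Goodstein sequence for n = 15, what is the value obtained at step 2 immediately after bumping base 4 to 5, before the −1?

[0] 15 ≡ 2^(2 + 1) + 2^2 + 2 + 1 (base 2). Lift 3: 112. −1: 111.
[1] 111 ≡ 3^(3 + 1) + 3^3 + 3 (base 3). Lift 4: 1284. −1: 1283.
[2] 1283 ≡ 4^(4 + 1) + 4^4 + 3 (base 4). Lift 5: 18753. −1: 18752.

18753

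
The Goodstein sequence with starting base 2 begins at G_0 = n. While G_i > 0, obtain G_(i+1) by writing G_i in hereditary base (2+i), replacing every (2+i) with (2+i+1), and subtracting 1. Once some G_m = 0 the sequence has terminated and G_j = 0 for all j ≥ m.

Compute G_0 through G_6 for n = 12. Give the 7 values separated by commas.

12, 107, 1065, 15685, 280019, 5764910, 134217867

G_0=12  [base 2] 2^(2 + 1) + 2^2  →[2↦3]→  3^(3 + 1) + 3^3 = 108  −1 ⇒ G_1=107
G_1=107  [base 3] 3^(3 + 1) + 2·3^2 + 2·3 + 2  →[3↦4]→  4^(4 + 1) + 2·4^2 + 2·4 + 2 = 1066  −1 ⇒ G_2=1065
G_2=1065  [base 4] 4^(4 + 1) + 2·4^2 + 2·4 + 1  →[4↦5]→  5^(5 + 1) + 2·5^2 + 2·5 + 1 = 15686  −1 ⇒ G_3=15685
G_3=15685  [base 5] 5^(5 + 1) + 2·5^2 + 2·5  →[5↦6]→  6^(6 + 1) + 2·6^2 + 2·6 = 280020  −1 ⇒ G_4=280019
G_4=280019  [base 6] 6^(6 + 1) + 2·6^2 + 6 + 5  →[6↦7]→  7^(7 + 1) + 2·7^2 + 7 + 5 = 5764911  −1 ⇒ G_5=5764910
G_5=5764910  [base 7] 7^(7 + 1) + 2·7^2 + 7 + 4  →[7↦8]→  8^(8 + 1) + 2·8^2 + 8 + 4 = 134217868  −1 ⇒ G_6=134217867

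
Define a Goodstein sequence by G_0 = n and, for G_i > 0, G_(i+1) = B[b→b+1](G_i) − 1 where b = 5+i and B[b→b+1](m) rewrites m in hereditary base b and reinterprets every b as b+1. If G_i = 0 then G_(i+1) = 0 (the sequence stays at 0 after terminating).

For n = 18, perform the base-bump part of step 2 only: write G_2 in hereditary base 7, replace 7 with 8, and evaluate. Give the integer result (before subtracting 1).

[0] 18 ≡ 3·5 + 3 (base 5). Lift 6: 21. −1: 20.
[1] 20 ≡ 3·6 + 2 (base 6). Lift 7: 23. −1: 22.
[2] 22 ≡ 3·7 + 1 (base 7). Lift 8: 25. −1: 24.

25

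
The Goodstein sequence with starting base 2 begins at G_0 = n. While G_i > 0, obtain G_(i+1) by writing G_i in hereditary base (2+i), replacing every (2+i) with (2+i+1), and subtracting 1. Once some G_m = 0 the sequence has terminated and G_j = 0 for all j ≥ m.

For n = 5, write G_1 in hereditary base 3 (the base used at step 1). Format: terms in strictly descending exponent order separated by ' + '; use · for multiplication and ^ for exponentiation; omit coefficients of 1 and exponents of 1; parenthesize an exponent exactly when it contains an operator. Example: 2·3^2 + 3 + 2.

3^3

G_0 = 5. HB_2(5) = 2^2 + 1. Bump = 28. G_1 = 27.
G_1 = 27. HB_3(27) = 3^3. Bump = 256. G_2 = 255.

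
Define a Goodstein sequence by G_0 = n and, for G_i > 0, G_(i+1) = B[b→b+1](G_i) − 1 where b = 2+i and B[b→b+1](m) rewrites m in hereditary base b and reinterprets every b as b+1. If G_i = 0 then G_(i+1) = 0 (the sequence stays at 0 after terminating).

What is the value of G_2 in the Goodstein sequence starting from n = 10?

1025

base 2: 10 = 2^(2 + 1) + 2; at 3: 3^(3 + 1) + 3 = 84; next = 83
base 3: 83 = 3^(3 + 1) + 2; at 4: 4^(4 + 1) + 2 = 1026; next = 1025
base 4: 1025 = 4^(4 + 1) + 1; at 5: 5^(5 + 1) + 1 = 15626; next = 15625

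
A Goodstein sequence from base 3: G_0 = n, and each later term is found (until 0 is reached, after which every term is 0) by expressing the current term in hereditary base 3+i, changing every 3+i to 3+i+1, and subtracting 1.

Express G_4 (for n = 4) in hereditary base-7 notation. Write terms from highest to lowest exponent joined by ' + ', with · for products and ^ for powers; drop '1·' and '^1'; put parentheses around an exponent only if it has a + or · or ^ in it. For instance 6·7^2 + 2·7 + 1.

2

G_0 = 4. HB_3(4) = 3 + 1. Bump = 5. G_1 = 4.
G_1 = 4. HB_4(4) = 4. Bump = 5. G_2 = 4.
G_2 = 4. HB_5(4) = 4. Bump = 4. G_3 = 3.
G_3 = 3. HB_6(3) = 3. Bump = 3. G_4 = 2.
G_4 = 2. HB_7(2) = 2. Bump = 2. G_5 = 1.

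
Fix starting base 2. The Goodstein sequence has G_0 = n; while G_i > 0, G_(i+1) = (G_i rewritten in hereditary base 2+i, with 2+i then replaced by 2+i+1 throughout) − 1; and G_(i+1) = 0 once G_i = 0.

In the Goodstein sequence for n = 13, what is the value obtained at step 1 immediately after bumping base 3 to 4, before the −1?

(0) 13|_2 = 2^(2 + 1) + 2^2 + 1 ↦ 3^(3 + 1) + 3^3 + 1|_3 = 109 ⇒ 108
(1) 108|_3 = 3^(3 + 1) + 3^3 ↦ 4^(4 + 1) + 4^4|_4 = 1280 ⇒ 1279

1280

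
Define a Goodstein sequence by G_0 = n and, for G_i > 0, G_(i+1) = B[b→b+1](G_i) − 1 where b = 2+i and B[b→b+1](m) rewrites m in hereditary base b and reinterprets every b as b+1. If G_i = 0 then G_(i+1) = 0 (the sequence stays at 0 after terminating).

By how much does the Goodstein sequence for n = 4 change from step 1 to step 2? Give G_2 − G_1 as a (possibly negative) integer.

4 —HB2→ 2^2 —bump→ 3^3 = 27 —(−1)→ 26
26 —HB3→ 2·3^2 + 2·3 + 2 —bump→ 2·4^2 + 2·4 + 2 = 42 —(−1)→ 41

15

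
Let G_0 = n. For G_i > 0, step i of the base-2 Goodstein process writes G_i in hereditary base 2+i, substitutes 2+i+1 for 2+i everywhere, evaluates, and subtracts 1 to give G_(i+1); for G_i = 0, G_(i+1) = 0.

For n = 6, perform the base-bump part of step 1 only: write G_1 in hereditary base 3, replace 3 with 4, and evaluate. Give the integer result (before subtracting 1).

258

i=0: 6 = 2^2 + 2 (b=2); 2→3: 3^3 + 3 = 30; 30−1 = 29
i=1: 29 = 3^3 + 2 (b=3); 3→4: 4^4 + 2 = 258; 258−1 = 257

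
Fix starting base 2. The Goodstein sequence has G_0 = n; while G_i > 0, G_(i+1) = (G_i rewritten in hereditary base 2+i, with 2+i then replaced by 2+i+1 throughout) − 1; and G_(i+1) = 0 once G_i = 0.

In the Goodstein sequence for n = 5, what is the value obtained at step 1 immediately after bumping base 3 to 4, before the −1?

G_0=5  [base 2] 2^2 + 1  →[2↦3]→  3^3 + 1 = 28  −1 ⇒ G_1=27
G_1=27  [base 3] 3^3  →[3↦4]→  4^4 = 256  −1 ⇒ G_2=255

256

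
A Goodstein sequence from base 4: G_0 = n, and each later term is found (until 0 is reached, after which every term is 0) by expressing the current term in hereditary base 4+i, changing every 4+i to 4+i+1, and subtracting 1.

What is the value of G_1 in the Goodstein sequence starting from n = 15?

17

step 0: 15 = 3·4 + 3; sub 5 for 4: 3·5 + 3; = 18; G_1 = 18−1 = 17
step 1: 17 = 3·5 + 2; sub 6 for 5: 3·6 + 2; = 20; G_2 = 20−1 = 19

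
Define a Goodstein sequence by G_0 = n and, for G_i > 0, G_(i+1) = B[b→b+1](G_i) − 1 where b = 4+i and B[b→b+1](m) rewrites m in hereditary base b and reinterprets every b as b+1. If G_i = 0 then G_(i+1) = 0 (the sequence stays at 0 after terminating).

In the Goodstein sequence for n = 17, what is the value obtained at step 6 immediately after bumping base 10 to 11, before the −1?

56

(0) 17|_4 = 4^2 + 1 ↦ 5^2 + 1|_5 = 26 ⇒ 25
(1) 25|_5 = 5^2 ↦ 6^2|_6 = 36 ⇒ 35
(2) 35|_6 = 5·6 + 5 ↦ 5·7 + 5|_7 = 40 ⇒ 39
(3) 39|_7 = 5·7 + 4 ↦ 5·8 + 4|_8 = 44 ⇒ 43
(4) 43|_8 = 5·8 + 3 ↦ 5·9 + 3|_9 = 48 ⇒ 47
(5) 47|_9 = 5·9 + 2 ↦ 5·10 + 2|_10 = 52 ⇒ 51
(6) 51|_10 = 5·10 + 1 ↦ 5·11 + 1|_11 = 56 ⇒ 55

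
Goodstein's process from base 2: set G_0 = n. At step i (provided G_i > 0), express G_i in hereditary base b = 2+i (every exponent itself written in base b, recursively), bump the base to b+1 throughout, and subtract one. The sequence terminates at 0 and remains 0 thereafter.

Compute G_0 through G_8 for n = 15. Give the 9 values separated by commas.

15, 111, 1283, 18752, 326593, 6588344, 150994943, 3524450280, 100077777775

15 —HB2→ 2^(2 + 1) + 2^2 + 2 + 1 —bump→ 3^(3 + 1) + 3^3 + 3 + 1 = 112 —(−1)→ 111
111 —HB3→ 3^(3 + 1) + 3^3 + 3 —bump→ 4^(4 + 1) + 4^4 + 4 = 1284 —(−1)→ 1283
1283 —HB4→ 4^(4 + 1) + 4^4 + 3 —bump→ 5^(5 + 1) + 5^5 + 3 = 18753 —(−1)→ 18752
18752 —HB5→ 5^(5 + 1) + 5^5 + 2 —bump→ 6^(6 + 1) + 6^6 + 2 = 326594 —(−1)→ 326593
326593 —HB6→ 6^(6 + 1) + 6^6 + 1 —bump→ 7^(7 + 1) + 7^7 + 1 = 6588345 —(−1)→ 6588344
6588344 —HB7→ 7^(7 + 1) + 7^7 —bump→ 8^(8 + 1) + 8^8 = 150994944 —(−1)→ 150994943
150994943 —HB8→ 8^(8 + 1) + 7·8^7 + 7·8^6 + 7·8^5 + 7·8^4 + 7·8^3 + 7·8^2 + 7·8 + 7 —bump→ 9^(9 + 1) + 7·9^7 + 7·9^6 + 7·9^5 + 7·9^4 + 7·9^3 + 7·9^2 + 7·9 + 7 = 3524450281 —(−1)→ 3524450280
3524450280 —HB9→ 9^(9 + 1) + 7·9^7 + 7·9^6 + 7·9^5 + 7·9^4 + 7·9^3 + 7·9^2 + 7·9 + 6 —bump→ 10^(10 + 1) + 7·10^7 + 7·10^6 + 7·10^5 + 7·10^4 + 7·10^3 + 7·10^2 + 7·10 + 6 = 100077777776 —(−1)→ 100077777775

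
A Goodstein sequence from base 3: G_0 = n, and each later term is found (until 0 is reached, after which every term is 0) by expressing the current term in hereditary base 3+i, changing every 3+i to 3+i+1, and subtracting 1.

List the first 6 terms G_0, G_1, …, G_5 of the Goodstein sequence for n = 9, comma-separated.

step 0: 9 = 3^2; sub 4 for 3: 4^2; = 16; G_1 = 16−1 = 15
step 1: 15 = 3·4 + 3; sub 5 for 4: 3·5 + 3; = 18; G_2 = 18−1 = 17
step 2: 17 = 3·5 + 2; sub 6 for 5: 3·6 + 2; = 20; G_3 = 20−1 = 19
step 3: 19 = 3·6 + 1; sub 7 for 6: 3·7 + 1; = 22; G_4 = 22−1 = 21
step 4: 21 = 3·7; sub 8 for 7: 3·8; = 24; G_5 = 24−1 = 23

9, 15, 17, 19, 21, 23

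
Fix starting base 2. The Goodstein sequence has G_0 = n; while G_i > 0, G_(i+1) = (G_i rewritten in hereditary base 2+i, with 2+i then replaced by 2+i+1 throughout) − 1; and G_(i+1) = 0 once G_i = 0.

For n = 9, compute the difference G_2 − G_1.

942

G_0 = 9. HB_2(9) = 2^(2 + 1) + 1. Bump = 82. G_1 = 81.
G_1 = 81. HB_3(81) = 3^(3 + 1). Bump = 1024. G_2 = 1023.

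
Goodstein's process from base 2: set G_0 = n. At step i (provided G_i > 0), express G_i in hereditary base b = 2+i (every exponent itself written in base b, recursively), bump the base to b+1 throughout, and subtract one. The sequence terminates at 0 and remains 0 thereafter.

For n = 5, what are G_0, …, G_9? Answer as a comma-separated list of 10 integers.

5, 27, 255, 467, 775, 1197, 1751, 2454, 3325, 4382

G_0 = 5. HB_2(5) = 2^2 + 1. Bump = 28. G_1 = 27.
G_1 = 27. HB_3(27) = 3^3. Bump = 256. G_2 = 255.
G_2 = 255. HB_4(255) = 3·4^3 + 3·4^2 + 3·4 + 3. Bump = 468. G_3 = 467.
G_3 = 467. HB_5(467) = 3·5^3 + 3·5^2 + 3·5 + 2. Bump = 776. G_4 = 775.
G_4 = 775. HB_6(775) = 3·6^3 + 3·6^2 + 3·6 + 1. Bump = 1198. G_5 = 1197.
G_5 = 1197. HB_7(1197) = 3·7^3 + 3·7^2 + 3·7. Bump = 1752. G_6 = 1751.
G_6 = 1751. HB_8(1751) = 3·8^3 + 3·8^2 + 2·8 + 7. Bump = 2455. G_7 = 2454.
G_7 = 2454. HB_9(2454) = 3·9^3 + 3·9^2 + 2·9 + 6. Bump = 3326. G_8 = 3325.
G_8 = 3325. HB_10(3325) = 3·10^3 + 3·10^2 + 2·10 + 5. Bump = 4383. G_9 = 4382.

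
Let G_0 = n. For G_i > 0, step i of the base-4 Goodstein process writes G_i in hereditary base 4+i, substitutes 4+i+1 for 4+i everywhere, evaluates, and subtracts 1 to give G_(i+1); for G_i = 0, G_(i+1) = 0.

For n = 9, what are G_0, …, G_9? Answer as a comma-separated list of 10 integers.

9, 10, 11, 11, 11, 11, 11, 11, 11, 10

base 4: 9 = 2·4 + 1; at 5: 2·5 + 1 = 11; next = 10
base 5: 10 = 2·5; at 6: 2·6 = 12; next = 11
base 6: 11 = 6 + 5; at 7: 7 + 5 = 12; next = 11
base 7: 11 = 7 + 4; at 8: 8 + 4 = 12; next = 11
base 8: 11 = 8 + 3; at 9: 9 + 3 = 12; next = 11
base 9: 11 = 9 + 2; at 10: 10 + 2 = 12; next = 11
base 10: 11 = 10 + 1; at 11: 11 + 1 = 12; next = 11
base 11: 11 = 11; at 12: 12 = 12; next = 11
base 12: 11 = 11; at 13: 11 = 11; next = 10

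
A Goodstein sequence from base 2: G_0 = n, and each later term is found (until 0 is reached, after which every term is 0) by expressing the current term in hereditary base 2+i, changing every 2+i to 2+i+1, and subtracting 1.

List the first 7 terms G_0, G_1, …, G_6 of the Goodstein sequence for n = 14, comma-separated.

[0] 14 ≡ 2^(2 + 1) + 2^2 + 2 (base 2). Lift 3: 111. −1: 110.
[1] 110 ≡ 3^(3 + 1) + 3^3 + 2 (base 3). Lift 4: 1282. −1: 1281.
[2] 1281 ≡ 4^(4 + 1) + 4^4 + 1 (base 4). Lift 5: 18751. −1: 18750.
[3] 18750 ≡ 5^(5 + 1) + 5^5 (base 5). Lift 6: 326592. −1: 326591.
[4] 326591 ≡ 6^(6 + 1) + 5·6^5 + 5·6^4 + 5·6^3 + 5·6^2 + 5·6 + 5 (base 6). Lift 7: 5862841. −1: 5862840.
[5] 5862840 ≡ 7^(7 + 1) + 5·7^5 + 5·7^4 + 5·7^3 + 5·7^2 + 5·7 + 4 (base 7). Lift 8: 134404972. −1: 134404971.

14, 110, 1281, 18750, 326591, 5862840, 134404971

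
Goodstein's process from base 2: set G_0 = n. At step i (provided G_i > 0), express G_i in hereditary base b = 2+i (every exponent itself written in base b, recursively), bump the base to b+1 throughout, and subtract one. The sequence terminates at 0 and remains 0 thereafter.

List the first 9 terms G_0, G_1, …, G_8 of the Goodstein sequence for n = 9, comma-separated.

i=0: 9 = 2^(2 + 1) + 1 (b=2); 2→3: 3^(3 + 1) + 1 = 82; 82−1 = 81
i=1: 81 = 3^(3 + 1) (b=3); 3→4: 4^(4 + 1) = 1024; 1024−1 = 1023
i=2: 1023 = 3·4^4 + 3·4^3 + 3·4^2 + 3·4 + 3 (b=4); 4→5: 3·5^5 + 3·5^3 + 3·5^2 + 3·5 + 3 = 9843; 9843−1 = 9842
i=3: 9842 = 3·5^5 + 3·5^3 + 3·5^2 + 3·5 + 2 (b=5); 5→6: 3·6^6 + 3·6^3 + 3·6^2 + 3·6 + 2 = 140744; 140744−1 = 140743
i=4: 140743 = 3·6^6 + 3·6^3 + 3·6^2 + 3·6 + 1 (b=6); 6→7: 3·7^7 + 3·7^3 + 3·7^2 + 3·7 + 1 = 2471827; 2471827−1 = 2471826
i=5: 2471826 = 3·7^7 + 3·7^3 + 3·7^2 + 3·7 (b=7); 7→8: 3·8^8 + 3·8^3 + 3·8^2 + 3·8 = 50333400; 50333400−1 = 50333399
i=6: 50333399 = 3·8^8 + 3·8^3 + 3·8^2 + 2·8 + 7 (b=8); 8→9: 3·9^9 + 3·9^3 + 3·9^2 + 2·9 + 7 = 1162263922; 1162263922−1 = 1162263921
i=7: 1162263921 = 3·9^9 + 3·9^3 + 3·9^2 + 2·9 + 6 (b=9); 9→10: 3·10^10 + 3·10^3 + 3·10^2 + 2·10 + 6 = 30000003326; 30000003326−1 = 30000003325

9, 81, 1023, 9842, 140743, 2471826, 50333399, 1162263921, 30000003325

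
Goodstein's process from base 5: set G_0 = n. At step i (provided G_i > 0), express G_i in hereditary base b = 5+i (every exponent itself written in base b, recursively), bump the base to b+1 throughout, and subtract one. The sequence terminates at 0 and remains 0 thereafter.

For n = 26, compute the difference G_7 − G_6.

G_0 = 26. HB_5(26) = 5^2 + 1. Bump = 37. G_1 = 36.
G_1 = 36. HB_6(36) = 6^2. Bump = 49. G_2 = 48.
G_2 = 48. HB_7(48) = 6·7 + 6. Bump = 54. G_3 = 53.
G_3 = 53. HB_8(53) = 6·8 + 5. Bump = 59. G_4 = 58.
G_4 = 58. HB_9(58) = 6·9 + 4. Bump = 64. G_5 = 63.
G_5 = 63. HB_10(63) = 6·10 + 3. Bump = 69. G_6 = 68.
G_6 = 68. HB_11(68) = 6·11 + 2. Bump = 74. G_7 = 73.

5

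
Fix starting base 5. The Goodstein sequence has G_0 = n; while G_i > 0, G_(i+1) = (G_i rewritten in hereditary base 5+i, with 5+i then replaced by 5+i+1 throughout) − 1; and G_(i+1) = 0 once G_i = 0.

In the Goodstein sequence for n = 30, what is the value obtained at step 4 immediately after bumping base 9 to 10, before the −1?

102

G_0 = 30. HB_5(30) = 5^2 + 5. Bump = 42. G_1 = 41.
G_1 = 41. HB_6(41) = 6^2 + 5. Bump = 54. G_2 = 53.
G_2 = 53. HB_7(53) = 7^2 + 4. Bump = 68. G_3 = 67.
G_3 = 67. HB_8(67) = 8^2 + 3. Bump = 84. G_4 = 83.
G_4 = 83. HB_9(83) = 9^2 + 2. Bump = 102. G_5 = 101.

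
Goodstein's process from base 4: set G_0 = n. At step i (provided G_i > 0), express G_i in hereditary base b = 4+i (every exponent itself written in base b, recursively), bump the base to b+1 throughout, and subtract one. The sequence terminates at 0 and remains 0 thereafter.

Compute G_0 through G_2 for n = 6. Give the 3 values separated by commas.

step 0: 6 = 4 + 2; sub 5 for 4: 5 + 2; = 7; G_1 = 7−1 = 6
step 1: 6 = 5 + 1; sub 6 for 5: 6 + 1; = 7; G_2 = 7−1 = 6

6, 6, 6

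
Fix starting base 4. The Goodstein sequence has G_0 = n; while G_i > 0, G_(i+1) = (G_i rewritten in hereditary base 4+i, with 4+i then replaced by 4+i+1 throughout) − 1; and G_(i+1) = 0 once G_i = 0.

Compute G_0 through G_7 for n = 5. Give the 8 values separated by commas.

5, 5, 5, 4, 3, 2, 1, 0

G_0 = 5. HB_4(5) = 4 + 1. Bump = 6. G_1 = 5.
G_1 = 5. HB_5(5) = 5. Bump = 6. G_2 = 5.
G_2 = 5. HB_6(5) = 5. Bump = 5. G_3 = 4.
G_3 = 4. HB_7(4) = 4. Bump = 4. G_4 = 3.
G_4 = 3. HB_8(3) = 3. Bump = 3. G_5 = 2.
G_5 = 2. HB_9(2) = 2. Bump = 2. G_6 = 1.
G_6 = 1. HB_10(1) = 1. Bump = 1. G_7 = 0.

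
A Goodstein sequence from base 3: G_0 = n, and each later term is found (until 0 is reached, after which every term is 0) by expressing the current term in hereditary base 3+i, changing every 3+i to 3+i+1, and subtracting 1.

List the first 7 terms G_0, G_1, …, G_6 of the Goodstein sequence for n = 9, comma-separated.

9, 15, 17, 19, 21, 23, 24

(0) 9|_3 = 3^2 ↦ 4^2|_4 = 16 ⇒ 15
(1) 15|_4 = 3·4 + 3 ↦ 3·5 + 3|_5 = 18 ⇒ 17
(2) 17|_5 = 3·5 + 2 ↦ 3·6 + 2|_6 = 20 ⇒ 19
(3) 19|_6 = 3·6 + 1 ↦ 3·7 + 1|_7 = 22 ⇒ 21
(4) 21|_7 = 3·7 ↦ 3·8|_8 = 24 ⇒ 23
(5) 23|_8 = 2·8 + 7 ↦ 2·9 + 7|_9 = 25 ⇒ 24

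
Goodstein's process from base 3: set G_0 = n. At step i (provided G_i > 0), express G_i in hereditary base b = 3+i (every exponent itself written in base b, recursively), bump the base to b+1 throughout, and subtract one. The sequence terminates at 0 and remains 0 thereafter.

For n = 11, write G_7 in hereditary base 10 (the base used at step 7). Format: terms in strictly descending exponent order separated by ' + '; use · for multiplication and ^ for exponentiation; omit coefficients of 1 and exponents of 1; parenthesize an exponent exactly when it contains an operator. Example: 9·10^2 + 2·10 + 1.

5·10 + 1

(0) 11|_3 = 3^2 + 2 ↦ 4^2 + 2|_4 = 18 ⇒ 17
(1) 17|_4 = 4^2 + 1 ↦ 5^2 + 1|_5 = 26 ⇒ 25
(2) 25|_5 = 5^2 ↦ 6^2|_6 = 36 ⇒ 35
(3) 35|_6 = 5·6 + 5 ↦ 5·7 + 5|_7 = 40 ⇒ 39
(4) 39|_7 = 5·7 + 4 ↦ 5·8 + 4|_8 = 44 ⇒ 43
(5) 43|_8 = 5·8 + 3 ↦ 5·9 + 3|_9 = 48 ⇒ 47
(6) 47|_9 = 5·9 + 2 ↦ 5·10 + 2|_10 = 52 ⇒ 51
(7) 51|_10 = 5·10 + 1 ↦ 5·11 + 1|_11 = 56 ⇒ 55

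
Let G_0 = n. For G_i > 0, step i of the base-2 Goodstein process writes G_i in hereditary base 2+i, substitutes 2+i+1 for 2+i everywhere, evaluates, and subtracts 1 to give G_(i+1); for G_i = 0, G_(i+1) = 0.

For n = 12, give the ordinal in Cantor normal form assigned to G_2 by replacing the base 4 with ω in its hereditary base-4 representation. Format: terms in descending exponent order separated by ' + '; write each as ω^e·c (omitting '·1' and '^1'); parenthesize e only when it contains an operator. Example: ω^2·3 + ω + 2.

ω^(ω + 1) + ω^2·2 + ω·2 + 1

G_0=12  [base 2] 2^(2 + 1) + 2^2  →[2↦3]→  3^(3 + 1) + 3^3 = 108  −1 ⇒ G_1=107
G_1=107  [base 3] 3^(3 + 1) + 2·3^2 + 2·3 + 2  →[3↦4]→  4^(4 + 1) + 2·4^2 + 2·4 + 2 = 1066  −1 ⇒ G_2=1065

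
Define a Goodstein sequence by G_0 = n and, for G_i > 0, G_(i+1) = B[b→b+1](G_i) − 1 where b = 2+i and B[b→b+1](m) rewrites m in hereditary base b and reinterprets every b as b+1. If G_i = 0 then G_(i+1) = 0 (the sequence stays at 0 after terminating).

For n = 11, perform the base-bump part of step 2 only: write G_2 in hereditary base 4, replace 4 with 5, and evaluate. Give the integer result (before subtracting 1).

15628

G_0 = 11. HB_2(11) = 2^(2 + 1) + 2 + 1. Bump = 85. G_1 = 84.
G_1 = 84. HB_3(84) = 3^(3 + 1) + 3. Bump = 1028. G_2 = 1027.
G_2 = 1027. HB_4(1027) = 4^(4 + 1) + 3. Bump = 15628. G_3 = 15627.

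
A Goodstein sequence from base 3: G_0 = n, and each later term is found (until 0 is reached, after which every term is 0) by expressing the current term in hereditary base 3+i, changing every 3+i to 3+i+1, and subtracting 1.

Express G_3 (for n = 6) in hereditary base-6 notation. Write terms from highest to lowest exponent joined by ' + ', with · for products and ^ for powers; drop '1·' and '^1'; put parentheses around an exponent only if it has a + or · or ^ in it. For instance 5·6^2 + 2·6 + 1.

base 3: 6 = 2·3; at 4: 2·4 = 8; next = 7
base 4: 7 = 4 + 3; at 5: 5 + 3 = 8; next = 7
base 5: 7 = 5 + 2; at 6: 6 + 2 = 8; next = 7
base 6: 7 = 6 + 1; at 7: 7 + 1 = 8; next = 7

6 + 1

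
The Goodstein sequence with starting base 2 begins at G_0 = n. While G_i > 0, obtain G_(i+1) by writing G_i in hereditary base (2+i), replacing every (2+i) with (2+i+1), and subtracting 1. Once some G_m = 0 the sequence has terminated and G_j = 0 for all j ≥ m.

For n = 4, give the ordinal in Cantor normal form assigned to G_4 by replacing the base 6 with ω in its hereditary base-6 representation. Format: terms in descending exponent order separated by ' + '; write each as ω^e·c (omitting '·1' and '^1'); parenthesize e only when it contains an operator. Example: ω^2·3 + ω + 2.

ω^2·2 + ω + 5

step 0: 4 = 2^2; sub 3 for 2: 3^3; = 27; G_1 = 27−1 = 26
step 1: 26 = 2·3^2 + 2·3 + 2; sub 4 for 3: 2·4^2 + 2·4 + 2; = 42; G_2 = 42−1 = 41
step 2: 41 = 2·4^2 + 2·4 + 1; sub 5 for 4: 2·5^2 + 2·5 + 1; = 61; G_3 = 61−1 = 60
step 3: 60 = 2·5^2 + 2·5; sub 6 for 5: 2·6^2 + 2·6; = 84; G_4 = 84−1 = 83
step 4: 83 = 2·6^2 + 6 + 5; sub 7 for 6: 2·7^2 + 7 + 5; = 110; G_5 = 110−1 = 109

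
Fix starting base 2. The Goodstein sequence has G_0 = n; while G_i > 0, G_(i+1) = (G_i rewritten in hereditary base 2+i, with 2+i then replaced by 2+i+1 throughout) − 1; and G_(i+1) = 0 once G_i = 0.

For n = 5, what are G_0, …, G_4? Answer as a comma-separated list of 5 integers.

G_0 = 5. HB_2(5) = 2^2 + 1. Bump = 28. G_1 = 27.
G_1 = 27. HB_3(27) = 3^3. Bump = 256. G_2 = 255.
G_2 = 255. HB_4(255) = 3·4^3 + 3·4^2 + 3·4 + 3. Bump = 468. G_3 = 467.
G_3 = 467. HB_5(467) = 3·5^3 + 3·5^2 + 3·5 + 2. Bump = 776. G_4 = 775.

5, 27, 255, 467, 775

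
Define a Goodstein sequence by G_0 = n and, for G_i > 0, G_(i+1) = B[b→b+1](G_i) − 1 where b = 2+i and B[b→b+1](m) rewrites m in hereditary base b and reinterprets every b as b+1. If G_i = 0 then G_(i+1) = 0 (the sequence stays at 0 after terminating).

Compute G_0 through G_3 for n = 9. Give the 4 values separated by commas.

G_0=9  [base 2] 2^(2 + 1) + 1  →[2↦3]→  3^(3 + 1) + 1 = 82  −1 ⇒ G_1=81
G_1=81  [base 3] 3^(3 + 1)  →[3↦4]→  4^(4 + 1) = 1024  −1 ⇒ G_2=1023
G_2=1023  [base 4] 3·4^4 + 3·4^3 + 3·4^2 + 3·4 + 3  →[4↦5]→  3·5^5 + 3·5^3 + 3·5^2 + 3·5 + 3 = 9843  −1 ⇒ G_3=9842

9, 81, 1023, 9842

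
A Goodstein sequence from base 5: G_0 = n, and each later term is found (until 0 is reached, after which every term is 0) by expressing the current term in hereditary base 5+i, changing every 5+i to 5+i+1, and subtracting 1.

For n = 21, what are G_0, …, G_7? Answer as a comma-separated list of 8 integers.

21, 24, 27, 29, 31, 33, 35, 37

[0] 21 ≡ 4·5 + 1 (base 5). Lift 6: 25. −1: 24.
[1] 24 ≡ 4·6 (base 6). Lift 7: 28. −1: 27.
[2] 27 ≡ 3·7 + 6 (base 7). Lift 8: 30. −1: 29.
[3] 29 ≡ 3·8 + 5 (base 8). Lift 9: 32. −1: 31.
[4] 31 ≡ 3·9 + 4 (base 9). Lift 10: 34. −1: 33.
[5] 33 ≡ 3·10 + 3 (base 10). Lift 11: 36. −1: 35.
[6] 35 ≡ 3·11 + 2 (base 11). Lift 12: 38. −1: 37.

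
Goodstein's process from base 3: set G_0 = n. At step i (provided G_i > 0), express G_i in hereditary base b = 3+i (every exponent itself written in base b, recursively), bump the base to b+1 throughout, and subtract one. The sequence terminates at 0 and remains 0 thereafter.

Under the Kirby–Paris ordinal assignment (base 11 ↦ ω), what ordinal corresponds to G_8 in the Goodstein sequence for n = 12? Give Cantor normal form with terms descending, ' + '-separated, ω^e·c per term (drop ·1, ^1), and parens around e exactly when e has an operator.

G_0=12  [base 3] 3^2 + 3  →[3↦4]→  4^2 + 4 = 20  −1 ⇒ G_1=19
G_1=19  [base 4] 4^2 + 3  →[4↦5]→  5^2 + 3 = 28  −1 ⇒ G_2=27
G_2=27  [base 5] 5^2 + 2  →[5↦6]→  6^2 + 2 = 38  −1 ⇒ G_3=37
G_3=37  [base 6] 6^2 + 1  →[6↦7]→  7^2 + 1 = 50  −1 ⇒ G_4=49
G_4=49  [base 7] 7^2  →[7↦8]→  8^2 = 64  −1 ⇒ G_5=63
G_5=63  [base 8] 7·8 + 7  →[8↦9]→  7·9 + 7 = 70  −1 ⇒ G_6=69
G_6=69  [base 9] 7·9 + 6  →[9↦10]→  7·10 + 6 = 76  −1 ⇒ G_7=75
G_7=75  [base 10] 7·10 + 5  →[10↦11]→  7·11 + 5 = 82  −1 ⇒ G_8=81

ω·7 + 4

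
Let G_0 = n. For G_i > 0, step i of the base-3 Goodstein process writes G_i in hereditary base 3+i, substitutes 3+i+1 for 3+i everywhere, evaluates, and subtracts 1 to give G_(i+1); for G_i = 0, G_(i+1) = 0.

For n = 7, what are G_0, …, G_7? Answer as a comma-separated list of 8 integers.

7, 8, 9, 9, 9, 9, 9, 9

step 0: 7 = 2·3 + 1; sub 4 for 3: 2·4 + 1; = 9; G_1 = 9−1 = 8
step 1: 8 = 2·4; sub 5 for 4: 2·5; = 10; G_2 = 10−1 = 9
step 2: 9 = 5 + 4; sub 6 for 5: 6 + 4; = 10; G_3 = 10−1 = 9
step 3: 9 = 6 + 3; sub 7 for 6: 7 + 3; = 10; G_4 = 10−1 = 9
step 4: 9 = 7 + 2; sub 8 for 7: 8 + 2; = 10; G_5 = 10−1 = 9
step 5: 9 = 8 + 1; sub 9 for 8: 9 + 1; = 10; G_6 = 10−1 = 9
step 6: 9 = 9; sub 10 for 9: 10; = 10; G_7 = 10−1 = 9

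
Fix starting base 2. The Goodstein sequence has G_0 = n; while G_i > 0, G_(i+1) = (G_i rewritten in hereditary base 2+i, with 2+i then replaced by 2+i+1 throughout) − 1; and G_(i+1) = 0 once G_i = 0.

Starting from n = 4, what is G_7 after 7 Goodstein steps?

G_0=4  [base 2] 2^2  →[2↦3]→  3^3 = 27  −1 ⇒ G_1=26
G_1=26  [base 3] 2·3^2 + 2·3 + 2  →[3↦4]→  2·4^2 + 2·4 + 2 = 42  −1 ⇒ G_2=41
G_2=41  [base 4] 2·4^2 + 2·4 + 1  →[4↦5]→  2·5^2 + 2·5 + 1 = 61  −1 ⇒ G_3=60
G_3=60  [base 5] 2·5^2 + 2·5  →[5↦6]→  2·6^2 + 2·6 = 84  −1 ⇒ G_4=83
G_4=83  [base 6] 2·6^2 + 6 + 5  →[6↦7]→  2·7^2 + 7 + 5 = 110  −1 ⇒ G_5=109
G_5=109  [base 7] 2·7^2 + 7 + 4  →[7↦8]→  2·8^2 + 8 + 4 = 140  −1 ⇒ G_6=139
G_6=139  [base 8] 2·8^2 + 8 + 3  →[8↦9]→  2·9^2 + 9 + 3 = 174  −1 ⇒ G_7=173
G_7=173  [base 9] 2·9^2 + 9 + 2  →[9↦10]→  2·10^2 + 10 + 2 = 212  −1 ⇒ G_8=211

173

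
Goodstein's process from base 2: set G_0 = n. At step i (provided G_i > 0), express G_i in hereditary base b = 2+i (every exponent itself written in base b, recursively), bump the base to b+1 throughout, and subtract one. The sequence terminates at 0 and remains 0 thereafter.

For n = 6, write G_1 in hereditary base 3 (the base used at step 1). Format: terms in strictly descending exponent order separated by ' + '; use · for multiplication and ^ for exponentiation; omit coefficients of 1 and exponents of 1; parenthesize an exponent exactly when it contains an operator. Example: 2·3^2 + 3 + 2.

base 2: 6 = 2^2 + 2; at 3: 3^3 + 3 = 30; next = 29
base 3: 29 = 3^3 + 2; at 4: 4^4 + 2 = 258; next = 257

3^3 + 2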